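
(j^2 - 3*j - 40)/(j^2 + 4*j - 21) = (j^2 - 3*j - 40)/(j^2 + 4*j - 21)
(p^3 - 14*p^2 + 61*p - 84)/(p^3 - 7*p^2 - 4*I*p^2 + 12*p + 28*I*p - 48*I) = (p - 7)/(p - 4*I)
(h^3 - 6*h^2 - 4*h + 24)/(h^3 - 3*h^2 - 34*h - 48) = (h^2 - 8*h + 12)/(h^2 - 5*h - 24)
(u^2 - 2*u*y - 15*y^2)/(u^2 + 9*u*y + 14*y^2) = (u^2 - 2*u*y - 15*y^2)/(u^2 + 9*u*y + 14*y^2)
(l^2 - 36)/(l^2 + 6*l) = (l - 6)/l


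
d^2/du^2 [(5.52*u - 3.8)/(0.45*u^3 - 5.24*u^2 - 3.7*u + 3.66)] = (6.7068*u^5 - 87.33096*u^4 + 464.879904*u^3 - 697.16856*u^2 + 230.693808*u - 100.29616)/(0.091125*u^9 - 3.1833*u^8 + 34.82001*u^7 - 89.306774*u^6 - 338.07954*u^5 + 49.714248*u^4 + 393.19154*u^3 - 60.262632*u^2 - 148.69116*u + 49.027896)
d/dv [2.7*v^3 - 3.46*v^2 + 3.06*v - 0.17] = 8.1*v^2 - 6.92*v + 3.06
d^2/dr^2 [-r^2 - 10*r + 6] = -2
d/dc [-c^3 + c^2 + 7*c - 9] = -3*c^2 + 2*c + 7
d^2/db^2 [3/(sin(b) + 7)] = 3*(7*sin(b) + cos(b)^2 + 1)/(sin(b) + 7)^3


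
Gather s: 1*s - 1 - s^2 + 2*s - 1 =-s^2 + 3*s - 2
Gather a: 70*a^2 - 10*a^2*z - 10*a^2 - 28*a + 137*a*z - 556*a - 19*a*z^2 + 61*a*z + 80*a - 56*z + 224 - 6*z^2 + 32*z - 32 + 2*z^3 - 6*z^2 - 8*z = a^2*(60 - 10*z) + a*(-19*z^2 + 198*z - 504) + 2*z^3 - 12*z^2 - 32*z + 192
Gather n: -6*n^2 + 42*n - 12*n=-6*n^2 + 30*n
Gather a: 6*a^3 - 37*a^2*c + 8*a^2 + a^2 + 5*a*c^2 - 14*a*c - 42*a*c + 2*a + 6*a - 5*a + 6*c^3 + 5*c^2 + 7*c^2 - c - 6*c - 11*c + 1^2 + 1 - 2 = 6*a^3 + a^2*(9 - 37*c) + a*(5*c^2 - 56*c + 3) + 6*c^3 + 12*c^2 - 18*c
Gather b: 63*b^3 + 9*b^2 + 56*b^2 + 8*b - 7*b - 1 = 63*b^3 + 65*b^2 + b - 1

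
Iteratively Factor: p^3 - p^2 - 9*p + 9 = (p + 3)*(p^2 - 4*p + 3) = (p - 3)*(p + 3)*(p - 1)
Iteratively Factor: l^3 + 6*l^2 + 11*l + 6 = (l + 3)*(l^2 + 3*l + 2) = (l + 2)*(l + 3)*(l + 1)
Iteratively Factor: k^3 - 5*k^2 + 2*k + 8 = (k + 1)*(k^2 - 6*k + 8) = (k - 4)*(k + 1)*(k - 2)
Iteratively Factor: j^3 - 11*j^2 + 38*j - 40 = (j - 4)*(j^2 - 7*j + 10) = (j - 5)*(j - 4)*(j - 2)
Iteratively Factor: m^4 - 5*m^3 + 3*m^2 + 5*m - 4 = (m + 1)*(m^3 - 6*m^2 + 9*m - 4) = (m - 1)*(m + 1)*(m^2 - 5*m + 4) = (m - 4)*(m - 1)*(m + 1)*(m - 1)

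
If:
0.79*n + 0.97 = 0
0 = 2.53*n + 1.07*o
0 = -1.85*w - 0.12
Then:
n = -1.23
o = 2.90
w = -0.06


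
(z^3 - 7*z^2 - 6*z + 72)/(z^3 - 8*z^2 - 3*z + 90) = (z - 4)/(z - 5)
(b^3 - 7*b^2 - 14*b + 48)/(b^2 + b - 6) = b - 8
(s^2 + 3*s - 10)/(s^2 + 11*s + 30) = (s - 2)/(s + 6)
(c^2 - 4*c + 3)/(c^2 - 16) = (c^2 - 4*c + 3)/(c^2 - 16)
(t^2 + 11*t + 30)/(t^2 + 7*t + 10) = (t + 6)/(t + 2)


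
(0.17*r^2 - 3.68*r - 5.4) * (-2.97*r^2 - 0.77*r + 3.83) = -0.5049*r^4 + 10.7987*r^3 + 19.5227*r^2 - 9.9364*r - 20.682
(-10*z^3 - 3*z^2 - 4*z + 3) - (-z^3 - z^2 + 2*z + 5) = -9*z^3 - 2*z^2 - 6*z - 2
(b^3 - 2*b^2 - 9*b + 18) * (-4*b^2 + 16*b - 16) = -4*b^5 + 24*b^4 - 12*b^3 - 184*b^2 + 432*b - 288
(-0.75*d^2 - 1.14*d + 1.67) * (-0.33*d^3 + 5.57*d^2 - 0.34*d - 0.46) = 0.2475*d^5 - 3.8013*d^4 - 6.6459*d^3 + 10.0345*d^2 - 0.0434*d - 0.7682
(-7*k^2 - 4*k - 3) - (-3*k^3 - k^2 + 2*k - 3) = 3*k^3 - 6*k^2 - 6*k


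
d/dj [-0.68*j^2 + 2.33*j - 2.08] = 2.33 - 1.36*j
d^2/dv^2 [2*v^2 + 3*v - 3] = 4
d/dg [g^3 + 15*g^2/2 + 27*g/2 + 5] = 3*g^2 + 15*g + 27/2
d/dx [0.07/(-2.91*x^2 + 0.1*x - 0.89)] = (0.4074*x - 0.007)/(2.91*x^2 - 0.1*x + 0.89)^2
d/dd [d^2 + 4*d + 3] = 2*d + 4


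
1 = 1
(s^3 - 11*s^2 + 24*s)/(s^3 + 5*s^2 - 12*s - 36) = s*(s - 8)/(s^2 + 8*s + 12)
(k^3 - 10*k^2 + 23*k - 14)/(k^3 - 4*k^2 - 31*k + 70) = (k - 1)/(k + 5)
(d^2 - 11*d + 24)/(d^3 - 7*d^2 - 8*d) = (d - 3)/(d*(d + 1))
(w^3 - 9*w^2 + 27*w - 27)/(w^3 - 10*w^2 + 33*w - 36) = (w - 3)/(w - 4)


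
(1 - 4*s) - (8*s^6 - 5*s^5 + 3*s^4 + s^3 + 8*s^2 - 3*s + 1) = -8*s^6 + 5*s^5 - 3*s^4 - s^3 - 8*s^2 - s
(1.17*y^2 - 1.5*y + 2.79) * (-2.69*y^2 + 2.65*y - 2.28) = -3.1473*y^4 + 7.1355*y^3 - 14.1477*y^2 + 10.8135*y - 6.3612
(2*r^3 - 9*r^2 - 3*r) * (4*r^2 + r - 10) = 8*r^5 - 34*r^4 - 41*r^3 + 87*r^2 + 30*r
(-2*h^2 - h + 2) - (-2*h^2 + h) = 2 - 2*h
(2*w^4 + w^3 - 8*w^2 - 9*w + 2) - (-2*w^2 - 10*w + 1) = 2*w^4 + w^3 - 6*w^2 + w + 1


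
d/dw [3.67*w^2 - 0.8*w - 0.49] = 7.34*w - 0.8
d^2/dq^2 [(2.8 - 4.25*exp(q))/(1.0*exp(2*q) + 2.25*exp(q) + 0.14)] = (-4.25*exp(4*q) + 20.7625*exp(3*q) + 22.47*exp(2*q) + 13.94575*exp(q) - 0.9653)*exp(q)/(1.0*exp(6*q) + 6.75*exp(5*q) + 15.6075*exp(4*q) + 13.280625*exp(3*q) + 2.18505*exp(2*q) + 0.1323*exp(q) + 0.002744)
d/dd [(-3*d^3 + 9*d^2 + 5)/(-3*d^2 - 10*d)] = (9*d^4 + 60*d^3 - 90*d^2 + 30*d + 50)/(d^2*(9*d^2 + 60*d + 100))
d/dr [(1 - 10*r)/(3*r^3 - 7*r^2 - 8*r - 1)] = (60*r^3 - 79*r^2 + 14*r + 18)/(9*r^6 - 42*r^5 + r^4 + 106*r^3 + 78*r^2 + 16*r + 1)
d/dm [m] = 1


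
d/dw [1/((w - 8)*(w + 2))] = 2*(3 - w)/(w^4 - 12*w^3 + 4*w^2 + 192*w + 256)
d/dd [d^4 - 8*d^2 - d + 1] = 4*d^3 - 16*d - 1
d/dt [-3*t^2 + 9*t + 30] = 9 - 6*t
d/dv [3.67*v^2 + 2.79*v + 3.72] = 7.34*v + 2.79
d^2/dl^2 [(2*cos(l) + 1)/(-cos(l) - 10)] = 19*(sin(l)^2 + 10*cos(l) + 1)/(cos(l) + 10)^3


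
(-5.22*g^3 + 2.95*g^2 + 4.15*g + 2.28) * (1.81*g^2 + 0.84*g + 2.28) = -9.4482*g^5 + 0.954700000000001*g^4 - 1.9121*g^3 + 14.3388*g^2 + 11.3772*g + 5.1984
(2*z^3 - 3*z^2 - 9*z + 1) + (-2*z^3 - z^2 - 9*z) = -4*z^2 - 18*z + 1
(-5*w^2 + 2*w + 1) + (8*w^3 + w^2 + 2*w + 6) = 8*w^3 - 4*w^2 + 4*w + 7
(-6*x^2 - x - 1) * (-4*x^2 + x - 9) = 24*x^4 - 2*x^3 + 57*x^2 + 8*x + 9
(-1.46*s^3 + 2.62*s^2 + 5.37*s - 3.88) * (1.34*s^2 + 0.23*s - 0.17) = -1.9564*s^5 + 3.175*s^4 + 8.0466*s^3 - 4.4095*s^2 - 1.8053*s + 0.6596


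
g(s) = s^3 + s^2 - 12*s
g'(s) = 3*s^2 + 2*s - 12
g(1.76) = -12.57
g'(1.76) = 0.81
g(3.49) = 12.81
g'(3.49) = 31.52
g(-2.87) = 19.04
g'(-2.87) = 6.97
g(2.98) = -0.42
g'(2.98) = 20.60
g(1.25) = -11.48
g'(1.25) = -4.81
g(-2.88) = 18.97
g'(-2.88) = 7.12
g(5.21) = 106.04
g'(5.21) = 79.85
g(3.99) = 31.56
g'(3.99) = 43.74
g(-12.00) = -1440.00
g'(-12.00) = 396.00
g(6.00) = 180.00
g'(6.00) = 108.00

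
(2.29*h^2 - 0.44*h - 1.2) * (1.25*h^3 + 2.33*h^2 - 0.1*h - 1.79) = 2.8625*h^5 + 4.7857*h^4 - 2.7542*h^3 - 6.8511*h^2 + 0.9076*h + 2.148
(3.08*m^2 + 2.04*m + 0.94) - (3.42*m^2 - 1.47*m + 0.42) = -0.34*m^2 + 3.51*m + 0.52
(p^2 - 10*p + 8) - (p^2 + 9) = -10*p - 1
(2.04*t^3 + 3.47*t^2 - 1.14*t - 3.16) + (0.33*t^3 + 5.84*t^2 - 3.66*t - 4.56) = 2.37*t^3 + 9.31*t^2 - 4.8*t - 7.72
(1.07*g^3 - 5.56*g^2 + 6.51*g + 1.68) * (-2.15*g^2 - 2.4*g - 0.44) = -2.3005*g^5 + 9.386*g^4 - 1.1233*g^3 - 16.7896*g^2 - 6.8964*g - 0.7392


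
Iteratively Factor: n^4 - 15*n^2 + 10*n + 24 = (n - 2)*(n^3 + 2*n^2 - 11*n - 12) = (n - 3)*(n - 2)*(n^2 + 5*n + 4) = (n - 3)*(n - 2)*(n + 4)*(n + 1)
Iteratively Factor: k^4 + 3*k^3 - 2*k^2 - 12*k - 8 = (k + 2)*(k^3 + k^2 - 4*k - 4) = (k + 2)^2*(k^2 - k - 2) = (k - 2)*(k + 2)^2*(k + 1)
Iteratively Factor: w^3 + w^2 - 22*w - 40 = (w - 5)*(w^2 + 6*w + 8) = (w - 5)*(w + 2)*(w + 4)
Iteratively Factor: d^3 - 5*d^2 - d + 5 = (d + 1)*(d^2 - 6*d + 5) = (d - 1)*(d + 1)*(d - 5)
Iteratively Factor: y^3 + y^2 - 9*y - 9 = (y + 1)*(y^2 - 9) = (y + 1)*(y + 3)*(y - 3)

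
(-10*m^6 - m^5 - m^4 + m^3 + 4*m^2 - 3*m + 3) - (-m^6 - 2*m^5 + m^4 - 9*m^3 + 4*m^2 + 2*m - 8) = -9*m^6 + m^5 - 2*m^4 + 10*m^3 - 5*m + 11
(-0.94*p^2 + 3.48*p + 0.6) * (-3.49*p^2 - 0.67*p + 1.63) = 3.2806*p^4 - 11.5154*p^3 - 5.9578*p^2 + 5.2704*p + 0.978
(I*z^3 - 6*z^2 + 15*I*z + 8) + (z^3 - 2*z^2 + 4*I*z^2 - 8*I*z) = z^3 + I*z^3 - 8*z^2 + 4*I*z^2 + 7*I*z + 8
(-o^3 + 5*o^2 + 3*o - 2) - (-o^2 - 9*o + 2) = -o^3 + 6*o^2 + 12*o - 4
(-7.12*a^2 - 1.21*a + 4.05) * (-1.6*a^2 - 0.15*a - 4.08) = 11.392*a^4 + 3.004*a^3 + 22.7511*a^2 + 4.3293*a - 16.524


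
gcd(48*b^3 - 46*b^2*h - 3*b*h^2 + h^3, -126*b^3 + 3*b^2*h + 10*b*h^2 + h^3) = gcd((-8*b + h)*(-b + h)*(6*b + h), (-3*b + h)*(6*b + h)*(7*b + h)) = 6*b + h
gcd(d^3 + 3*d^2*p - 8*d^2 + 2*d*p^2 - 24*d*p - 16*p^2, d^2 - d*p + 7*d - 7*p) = 1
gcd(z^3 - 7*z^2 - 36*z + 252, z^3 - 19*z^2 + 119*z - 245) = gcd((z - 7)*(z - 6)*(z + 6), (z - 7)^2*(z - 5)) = z - 7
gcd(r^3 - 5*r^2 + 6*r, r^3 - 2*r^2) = r^2 - 2*r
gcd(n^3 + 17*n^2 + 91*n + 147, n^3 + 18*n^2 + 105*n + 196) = n^2 + 14*n + 49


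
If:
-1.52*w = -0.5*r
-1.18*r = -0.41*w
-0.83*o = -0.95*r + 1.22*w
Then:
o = 0.00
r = 0.00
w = 0.00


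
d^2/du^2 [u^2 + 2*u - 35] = 2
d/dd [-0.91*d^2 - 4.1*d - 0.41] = -1.82*d - 4.1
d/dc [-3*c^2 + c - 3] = 1 - 6*c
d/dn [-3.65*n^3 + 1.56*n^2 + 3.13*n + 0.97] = -10.95*n^2 + 3.12*n + 3.13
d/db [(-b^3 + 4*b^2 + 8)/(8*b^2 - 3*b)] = 2*(-4*b^4 + 3*b^3 - 6*b^2 - 64*b + 12)/(b^2*(64*b^2 - 48*b + 9))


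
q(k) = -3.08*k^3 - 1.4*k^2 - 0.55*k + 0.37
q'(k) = -9.24*k^2 - 2.8*k - 0.55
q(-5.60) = 500.44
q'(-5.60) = -274.64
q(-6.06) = 637.73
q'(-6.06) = -322.91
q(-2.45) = 38.61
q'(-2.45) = -49.15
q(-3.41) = 108.09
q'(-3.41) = -98.45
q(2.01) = -31.40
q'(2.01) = -43.51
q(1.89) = -26.46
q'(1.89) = -38.85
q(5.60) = -587.51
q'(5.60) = -306.00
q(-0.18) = 0.44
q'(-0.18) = -0.35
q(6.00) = -718.61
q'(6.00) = -349.99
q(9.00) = -2363.30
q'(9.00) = -774.19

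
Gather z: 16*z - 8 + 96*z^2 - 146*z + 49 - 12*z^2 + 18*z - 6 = 84*z^2 - 112*z + 35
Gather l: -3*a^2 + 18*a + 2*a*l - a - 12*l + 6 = -3*a^2 + 17*a + l*(2*a - 12) + 6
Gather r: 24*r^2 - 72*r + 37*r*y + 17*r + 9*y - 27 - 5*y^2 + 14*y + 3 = 24*r^2 + r*(37*y - 55) - 5*y^2 + 23*y - 24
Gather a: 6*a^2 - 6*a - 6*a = 6*a^2 - 12*a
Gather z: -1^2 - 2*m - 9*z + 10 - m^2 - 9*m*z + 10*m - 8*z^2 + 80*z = -m^2 + 8*m - 8*z^2 + z*(71 - 9*m) + 9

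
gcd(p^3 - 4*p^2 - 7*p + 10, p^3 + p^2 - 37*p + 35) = p^2 - 6*p + 5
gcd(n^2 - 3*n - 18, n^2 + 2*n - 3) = n + 3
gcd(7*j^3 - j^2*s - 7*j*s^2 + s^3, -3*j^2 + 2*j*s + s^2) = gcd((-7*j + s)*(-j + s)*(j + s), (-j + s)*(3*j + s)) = -j + s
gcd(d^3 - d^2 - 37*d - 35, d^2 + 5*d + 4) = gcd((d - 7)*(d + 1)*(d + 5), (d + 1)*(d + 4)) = d + 1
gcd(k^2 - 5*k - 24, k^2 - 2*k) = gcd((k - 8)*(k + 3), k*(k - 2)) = 1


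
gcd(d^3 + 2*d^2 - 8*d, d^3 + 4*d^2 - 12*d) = d^2 - 2*d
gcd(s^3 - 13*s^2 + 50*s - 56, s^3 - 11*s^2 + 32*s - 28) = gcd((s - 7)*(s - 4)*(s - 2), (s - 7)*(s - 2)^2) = s^2 - 9*s + 14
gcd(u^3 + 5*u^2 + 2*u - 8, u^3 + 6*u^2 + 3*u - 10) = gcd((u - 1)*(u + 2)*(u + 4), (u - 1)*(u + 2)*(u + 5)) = u^2 + u - 2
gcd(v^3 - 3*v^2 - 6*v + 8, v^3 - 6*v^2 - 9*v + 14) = v^2 + v - 2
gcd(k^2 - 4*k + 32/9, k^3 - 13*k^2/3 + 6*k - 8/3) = k - 4/3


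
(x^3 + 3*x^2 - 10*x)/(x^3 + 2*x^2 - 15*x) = (x - 2)/(x - 3)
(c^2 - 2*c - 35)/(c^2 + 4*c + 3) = (c^2 - 2*c - 35)/(c^2 + 4*c + 3)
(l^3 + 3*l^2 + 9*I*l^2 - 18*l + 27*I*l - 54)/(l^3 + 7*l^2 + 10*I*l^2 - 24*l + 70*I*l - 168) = (l^2 + 3*l*(1 + I) + 9*I)/(l^2 + l*(7 + 4*I) + 28*I)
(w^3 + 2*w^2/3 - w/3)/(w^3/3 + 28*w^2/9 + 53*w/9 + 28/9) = 3*w*(3*w - 1)/(3*w^2 + 25*w + 28)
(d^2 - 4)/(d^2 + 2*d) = (d - 2)/d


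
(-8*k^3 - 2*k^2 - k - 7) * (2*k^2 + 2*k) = -16*k^5 - 20*k^4 - 6*k^3 - 16*k^2 - 14*k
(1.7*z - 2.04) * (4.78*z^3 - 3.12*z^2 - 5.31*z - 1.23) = 8.126*z^4 - 15.0552*z^3 - 2.6622*z^2 + 8.7414*z + 2.5092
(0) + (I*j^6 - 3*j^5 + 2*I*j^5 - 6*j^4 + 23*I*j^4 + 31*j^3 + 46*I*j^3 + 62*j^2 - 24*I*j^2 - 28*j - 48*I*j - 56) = I*j^6 - 3*j^5 + 2*I*j^5 - 6*j^4 + 23*I*j^4 + 31*j^3 + 46*I*j^3 + 62*j^2 - 24*I*j^2 - 28*j - 48*I*j - 56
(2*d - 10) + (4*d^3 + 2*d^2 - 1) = 4*d^3 + 2*d^2 + 2*d - 11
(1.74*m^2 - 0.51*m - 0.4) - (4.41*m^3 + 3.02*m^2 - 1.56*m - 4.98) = -4.41*m^3 - 1.28*m^2 + 1.05*m + 4.58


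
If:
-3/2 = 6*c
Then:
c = -1/4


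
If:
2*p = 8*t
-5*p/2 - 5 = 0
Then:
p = -2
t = -1/2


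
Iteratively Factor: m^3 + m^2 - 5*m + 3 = (m + 3)*(m^2 - 2*m + 1) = (m - 1)*(m + 3)*(m - 1)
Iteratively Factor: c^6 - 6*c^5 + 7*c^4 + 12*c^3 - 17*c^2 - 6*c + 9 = (c + 1)*(c^5 - 7*c^4 + 14*c^3 - 2*c^2 - 15*c + 9) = (c + 1)^2*(c^4 - 8*c^3 + 22*c^2 - 24*c + 9) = (c - 3)*(c + 1)^2*(c^3 - 5*c^2 + 7*c - 3) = (c - 3)^2*(c + 1)^2*(c^2 - 2*c + 1) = (c - 3)^2*(c - 1)*(c + 1)^2*(c - 1)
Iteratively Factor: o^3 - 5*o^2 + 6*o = (o - 3)*(o^2 - 2*o) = (o - 3)*(o - 2)*(o)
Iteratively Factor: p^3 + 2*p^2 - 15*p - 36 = (p - 4)*(p^2 + 6*p + 9) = (p - 4)*(p + 3)*(p + 3)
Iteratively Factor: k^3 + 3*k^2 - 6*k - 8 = (k + 1)*(k^2 + 2*k - 8) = (k + 1)*(k + 4)*(k - 2)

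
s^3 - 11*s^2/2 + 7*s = s*(s - 7/2)*(s - 2)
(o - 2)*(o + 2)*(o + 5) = o^3 + 5*o^2 - 4*o - 20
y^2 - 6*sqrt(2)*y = y*(y - 6*sqrt(2))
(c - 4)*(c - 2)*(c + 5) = c^3 - c^2 - 22*c + 40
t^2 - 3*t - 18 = (t - 6)*(t + 3)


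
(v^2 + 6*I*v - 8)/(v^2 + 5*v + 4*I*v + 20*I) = (v + 2*I)/(v + 5)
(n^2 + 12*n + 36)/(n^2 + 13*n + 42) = (n + 6)/(n + 7)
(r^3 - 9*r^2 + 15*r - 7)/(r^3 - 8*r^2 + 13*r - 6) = (r - 7)/(r - 6)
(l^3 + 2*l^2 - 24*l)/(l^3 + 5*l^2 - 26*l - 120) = l*(l - 4)/(l^2 - l - 20)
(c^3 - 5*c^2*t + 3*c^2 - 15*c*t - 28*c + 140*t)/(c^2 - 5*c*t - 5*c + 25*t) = (c^2 + 3*c - 28)/(c - 5)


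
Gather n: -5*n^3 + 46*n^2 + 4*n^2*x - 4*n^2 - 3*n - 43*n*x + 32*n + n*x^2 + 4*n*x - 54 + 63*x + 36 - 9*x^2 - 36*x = -5*n^3 + n^2*(4*x + 42) + n*(x^2 - 39*x + 29) - 9*x^2 + 27*x - 18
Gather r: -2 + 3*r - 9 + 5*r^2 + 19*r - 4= 5*r^2 + 22*r - 15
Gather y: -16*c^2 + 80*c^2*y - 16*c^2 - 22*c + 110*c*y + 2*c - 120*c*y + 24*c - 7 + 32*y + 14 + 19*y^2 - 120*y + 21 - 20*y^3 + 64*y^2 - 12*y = -32*c^2 + 4*c - 20*y^3 + 83*y^2 + y*(80*c^2 - 10*c - 100) + 28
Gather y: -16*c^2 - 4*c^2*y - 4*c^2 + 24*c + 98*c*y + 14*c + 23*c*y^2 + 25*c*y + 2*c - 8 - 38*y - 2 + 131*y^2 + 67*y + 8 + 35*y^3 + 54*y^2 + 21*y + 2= -20*c^2 + 40*c + 35*y^3 + y^2*(23*c + 185) + y*(-4*c^2 + 123*c + 50)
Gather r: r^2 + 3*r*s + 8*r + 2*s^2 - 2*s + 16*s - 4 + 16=r^2 + r*(3*s + 8) + 2*s^2 + 14*s + 12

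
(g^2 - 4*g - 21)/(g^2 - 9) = (g - 7)/(g - 3)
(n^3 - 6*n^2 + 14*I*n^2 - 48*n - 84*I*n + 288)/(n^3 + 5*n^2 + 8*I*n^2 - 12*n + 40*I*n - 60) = (n^2 + n*(-6 + 8*I) - 48*I)/(n^2 + n*(5 + 2*I) + 10*I)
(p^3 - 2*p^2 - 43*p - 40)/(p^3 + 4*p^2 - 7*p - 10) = (p - 8)/(p - 2)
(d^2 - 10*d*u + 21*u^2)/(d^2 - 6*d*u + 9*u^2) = (-d + 7*u)/(-d + 3*u)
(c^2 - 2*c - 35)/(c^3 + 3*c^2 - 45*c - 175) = 1/(c + 5)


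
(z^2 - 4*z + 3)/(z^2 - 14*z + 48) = (z^2 - 4*z + 3)/(z^2 - 14*z + 48)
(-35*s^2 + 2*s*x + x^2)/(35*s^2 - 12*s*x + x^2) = (7*s + x)/(-7*s + x)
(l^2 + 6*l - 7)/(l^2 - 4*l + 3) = (l + 7)/(l - 3)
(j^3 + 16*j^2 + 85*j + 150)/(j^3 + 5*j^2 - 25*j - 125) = (j + 6)/(j - 5)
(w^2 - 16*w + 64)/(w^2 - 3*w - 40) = (w - 8)/(w + 5)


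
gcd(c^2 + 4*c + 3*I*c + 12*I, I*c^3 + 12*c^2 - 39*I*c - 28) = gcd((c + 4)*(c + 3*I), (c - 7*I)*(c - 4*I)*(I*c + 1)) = 1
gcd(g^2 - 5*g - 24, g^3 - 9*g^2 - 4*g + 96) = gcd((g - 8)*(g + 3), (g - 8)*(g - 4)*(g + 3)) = g^2 - 5*g - 24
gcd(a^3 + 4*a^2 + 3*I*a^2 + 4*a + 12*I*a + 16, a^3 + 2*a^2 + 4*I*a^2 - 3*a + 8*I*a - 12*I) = a + 4*I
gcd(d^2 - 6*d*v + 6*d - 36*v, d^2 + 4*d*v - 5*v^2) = 1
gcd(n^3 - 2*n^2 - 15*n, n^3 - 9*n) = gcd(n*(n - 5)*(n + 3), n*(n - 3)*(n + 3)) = n^2 + 3*n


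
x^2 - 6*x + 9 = (x - 3)^2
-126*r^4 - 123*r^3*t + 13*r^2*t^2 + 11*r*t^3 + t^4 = (-3*r + t)*(r + t)*(6*r + t)*(7*r + t)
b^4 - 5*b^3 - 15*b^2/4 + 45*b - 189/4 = (b - 7/2)*(b - 3)*(b - 3/2)*(b + 3)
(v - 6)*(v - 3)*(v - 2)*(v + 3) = v^4 - 8*v^3 + 3*v^2 + 72*v - 108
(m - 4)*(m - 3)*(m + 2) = m^3 - 5*m^2 - 2*m + 24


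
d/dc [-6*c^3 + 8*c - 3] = 8 - 18*c^2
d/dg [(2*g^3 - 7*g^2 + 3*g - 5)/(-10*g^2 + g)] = (-20*g^4 + 4*g^3 + 23*g^2 - 100*g + 5)/(g^2*(100*g^2 - 20*g + 1))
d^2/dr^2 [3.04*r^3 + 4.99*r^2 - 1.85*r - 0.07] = 18.24*r + 9.98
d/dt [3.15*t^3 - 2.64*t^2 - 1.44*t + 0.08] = 9.45*t^2 - 5.28*t - 1.44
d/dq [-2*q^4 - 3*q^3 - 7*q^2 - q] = -8*q^3 - 9*q^2 - 14*q - 1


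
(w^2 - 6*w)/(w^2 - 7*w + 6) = w/(w - 1)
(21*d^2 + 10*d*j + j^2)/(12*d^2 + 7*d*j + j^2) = (7*d + j)/(4*d + j)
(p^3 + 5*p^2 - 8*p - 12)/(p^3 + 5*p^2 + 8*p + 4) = (p^2 + 4*p - 12)/(p^2 + 4*p + 4)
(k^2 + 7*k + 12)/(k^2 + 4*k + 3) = (k + 4)/(k + 1)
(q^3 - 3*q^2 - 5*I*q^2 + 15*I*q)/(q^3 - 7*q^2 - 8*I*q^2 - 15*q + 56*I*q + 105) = q*(q - 3)/(q^2 - q*(7 + 3*I) + 21*I)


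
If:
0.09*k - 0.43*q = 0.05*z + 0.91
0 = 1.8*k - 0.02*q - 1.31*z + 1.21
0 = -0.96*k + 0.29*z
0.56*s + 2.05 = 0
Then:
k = 0.49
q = -2.20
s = -3.66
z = 1.64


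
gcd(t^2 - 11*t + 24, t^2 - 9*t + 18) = t - 3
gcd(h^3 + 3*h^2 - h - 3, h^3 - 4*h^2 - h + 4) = h^2 - 1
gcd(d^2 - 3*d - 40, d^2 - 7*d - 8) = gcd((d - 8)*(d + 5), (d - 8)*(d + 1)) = d - 8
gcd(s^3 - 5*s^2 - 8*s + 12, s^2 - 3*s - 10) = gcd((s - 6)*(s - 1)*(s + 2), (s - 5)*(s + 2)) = s + 2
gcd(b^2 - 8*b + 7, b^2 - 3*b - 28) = b - 7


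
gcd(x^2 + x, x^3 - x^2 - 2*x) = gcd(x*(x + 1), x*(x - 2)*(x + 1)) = x^2 + x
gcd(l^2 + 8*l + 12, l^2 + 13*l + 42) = l + 6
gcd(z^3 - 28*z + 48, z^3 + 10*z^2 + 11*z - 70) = z - 2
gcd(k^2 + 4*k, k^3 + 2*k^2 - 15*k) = k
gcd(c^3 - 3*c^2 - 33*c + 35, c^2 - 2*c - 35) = c^2 - 2*c - 35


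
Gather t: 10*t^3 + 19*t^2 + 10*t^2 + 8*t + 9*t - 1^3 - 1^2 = 10*t^3 + 29*t^2 + 17*t - 2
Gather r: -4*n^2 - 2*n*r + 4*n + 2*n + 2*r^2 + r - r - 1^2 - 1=-4*n^2 - 2*n*r + 6*n + 2*r^2 - 2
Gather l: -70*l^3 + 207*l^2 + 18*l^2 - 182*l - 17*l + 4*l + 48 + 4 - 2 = -70*l^3 + 225*l^2 - 195*l + 50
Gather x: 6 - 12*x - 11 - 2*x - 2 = -14*x - 7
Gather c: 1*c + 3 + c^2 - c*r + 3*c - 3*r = c^2 + c*(4 - r) - 3*r + 3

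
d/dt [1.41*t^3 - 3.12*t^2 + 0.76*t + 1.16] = 4.23*t^2 - 6.24*t + 0.76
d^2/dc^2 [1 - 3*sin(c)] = 3*sin(c)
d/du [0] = 0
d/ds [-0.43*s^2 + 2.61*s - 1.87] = 2.61 - 0.86*s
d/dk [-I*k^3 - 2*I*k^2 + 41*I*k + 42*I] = I*(-3*k^2 - 4*k + 41)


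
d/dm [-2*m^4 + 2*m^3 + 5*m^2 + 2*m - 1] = -8*m^3 + 6*m^2 + 10*m + 2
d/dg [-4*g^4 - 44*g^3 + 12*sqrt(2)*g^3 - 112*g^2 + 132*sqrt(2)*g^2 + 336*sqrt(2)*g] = -16*g^3 - 132*g^2 + 36*sqrt(2)*g^2 - 224*g + 264*sqrt(2)*g + 336*sqrt(2)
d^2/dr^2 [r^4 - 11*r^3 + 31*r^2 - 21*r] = 12*r^2 - 66*r + 62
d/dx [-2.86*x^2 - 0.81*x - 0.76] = -5.72*x - 0.81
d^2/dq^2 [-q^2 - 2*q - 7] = -2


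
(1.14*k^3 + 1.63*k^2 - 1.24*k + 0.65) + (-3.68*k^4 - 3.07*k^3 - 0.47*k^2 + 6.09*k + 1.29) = -3.68*k^4 - 1.93*k^3 + 1.16*k^2 + 4.85*k + 1.94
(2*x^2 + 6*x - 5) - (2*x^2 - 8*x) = 14*x - 5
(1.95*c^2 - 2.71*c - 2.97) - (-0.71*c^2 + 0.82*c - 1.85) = 2.66*c^2 - 3.53*c - 1.12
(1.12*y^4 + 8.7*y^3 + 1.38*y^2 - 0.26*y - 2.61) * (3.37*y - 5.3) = 3.7744*y^5 + 23.383*y^4 - 41.4594*y^3 - 8.1902*y^2 - 7.4177*y + 13.833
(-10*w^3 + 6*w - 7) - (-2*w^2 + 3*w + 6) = -10*w^3 + 2*w^2 + 3*w - 13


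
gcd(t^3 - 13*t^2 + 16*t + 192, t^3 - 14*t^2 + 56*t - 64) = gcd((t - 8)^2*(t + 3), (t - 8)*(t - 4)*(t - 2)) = t - 8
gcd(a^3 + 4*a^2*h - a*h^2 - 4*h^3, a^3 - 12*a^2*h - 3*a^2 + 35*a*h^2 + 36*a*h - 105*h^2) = 1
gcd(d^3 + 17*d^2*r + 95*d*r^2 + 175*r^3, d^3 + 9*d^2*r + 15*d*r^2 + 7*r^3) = d + 7*r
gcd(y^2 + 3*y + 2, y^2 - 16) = 1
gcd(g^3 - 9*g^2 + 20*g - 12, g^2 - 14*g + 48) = g - 6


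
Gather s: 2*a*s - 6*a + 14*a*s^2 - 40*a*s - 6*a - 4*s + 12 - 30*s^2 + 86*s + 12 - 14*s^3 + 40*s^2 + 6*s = -12*a - 14*s^3 + s^2*(14*a + 10) + s*(88 - 38*a) + 24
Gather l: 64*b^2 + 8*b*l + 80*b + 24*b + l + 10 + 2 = 64*b^2 + 104*b + l*(8*b + 1) + 12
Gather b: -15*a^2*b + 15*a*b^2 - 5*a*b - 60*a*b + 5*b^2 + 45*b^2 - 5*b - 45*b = b^2*(15*a + 50) + b*(-15*a^2 - 65*a - 50)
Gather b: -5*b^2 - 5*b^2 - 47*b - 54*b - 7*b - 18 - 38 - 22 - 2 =-10*b^2 - 108*b - 80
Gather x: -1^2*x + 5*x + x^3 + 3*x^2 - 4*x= x^3 + 3*x^2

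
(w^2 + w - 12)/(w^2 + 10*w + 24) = (w - 3)/(w + 6)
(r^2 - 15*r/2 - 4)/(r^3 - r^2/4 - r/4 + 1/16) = 8*(r - 8)/(8*r^2 - 6*r + 1)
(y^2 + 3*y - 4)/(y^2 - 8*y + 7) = (y + 4)/(y - 7)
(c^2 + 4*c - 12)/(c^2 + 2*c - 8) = (c + 6)/(c + 4)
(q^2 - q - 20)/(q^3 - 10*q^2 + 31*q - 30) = (q + 4)/(q^2 - 5*q + 6)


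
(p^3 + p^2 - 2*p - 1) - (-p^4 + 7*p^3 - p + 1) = p^4 - 6*p^3 + p^2 - p - 2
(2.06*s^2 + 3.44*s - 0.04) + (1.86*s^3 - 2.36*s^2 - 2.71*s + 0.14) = 1.86*s^3 - 0.3*s^2 + 0.73*s + 0.1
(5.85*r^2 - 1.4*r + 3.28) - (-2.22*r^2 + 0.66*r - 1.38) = 8.07*r^2 - 2.06*r + 4.66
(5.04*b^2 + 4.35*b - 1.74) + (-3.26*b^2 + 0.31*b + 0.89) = 1.78*b^2 + 4.66*b - 0.85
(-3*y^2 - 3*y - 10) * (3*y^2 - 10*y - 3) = -9*y^4 + 21*y^3 + 9*y^2 + 109*y + 30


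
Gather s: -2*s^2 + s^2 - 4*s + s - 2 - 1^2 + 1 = -s^2 - 3*s - 2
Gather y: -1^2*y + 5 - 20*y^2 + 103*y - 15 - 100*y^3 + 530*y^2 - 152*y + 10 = -100*y^3 + 510*y^2 - 50*y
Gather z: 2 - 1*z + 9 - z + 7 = 18 - 2*z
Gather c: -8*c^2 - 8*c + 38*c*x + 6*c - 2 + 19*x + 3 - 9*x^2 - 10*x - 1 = -8*c^2 + c*(38*x - 2) - 9*x^2 + 9*x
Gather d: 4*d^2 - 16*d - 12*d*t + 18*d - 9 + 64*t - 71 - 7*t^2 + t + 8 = 4*d^2 + d*(2 - 12*t) - 7*t^2 + 65*t - 72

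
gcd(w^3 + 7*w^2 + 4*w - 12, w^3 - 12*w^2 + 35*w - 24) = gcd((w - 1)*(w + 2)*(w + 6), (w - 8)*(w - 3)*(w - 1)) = w - 1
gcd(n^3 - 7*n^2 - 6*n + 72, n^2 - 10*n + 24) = n^2 - 10*n + 24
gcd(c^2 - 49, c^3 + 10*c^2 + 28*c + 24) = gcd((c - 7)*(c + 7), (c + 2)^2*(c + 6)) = 1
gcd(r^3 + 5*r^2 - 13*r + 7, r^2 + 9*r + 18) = 1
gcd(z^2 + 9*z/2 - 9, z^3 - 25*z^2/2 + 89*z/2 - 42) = z - 3/2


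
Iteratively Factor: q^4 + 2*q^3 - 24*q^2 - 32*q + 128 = (q - 4)*(q^3 + 6*q^2 - 32) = (q - 4)*(q + 4)*(q^2 + 2*q - 8) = (q - 4)*(q + 4)^2*(q - 2)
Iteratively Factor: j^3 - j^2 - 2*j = (j - 2)*(j^2 + j) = j*(j - 2)*(j + 1)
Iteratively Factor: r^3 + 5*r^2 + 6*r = (r + 2)*(r^2 + 3*r) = (r + 2)*(r + 3)*(r)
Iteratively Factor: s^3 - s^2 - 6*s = (s + 2)*(s^2 - 3*s) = (s - 3)*(s + 2)*(s)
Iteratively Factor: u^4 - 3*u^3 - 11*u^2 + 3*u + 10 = (u + 2)*(u^3 - 5*u^2 - u + 5) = (u - 1)*(u + 2)*(u^2 - 4*u - 5) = (u - 1)*(u + 1)*(u + 2)*(u - 5)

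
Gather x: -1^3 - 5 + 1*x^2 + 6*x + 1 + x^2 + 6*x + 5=2*x^2 + 12*x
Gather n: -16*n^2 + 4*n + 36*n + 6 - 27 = -16*n^2 + 40*n - 21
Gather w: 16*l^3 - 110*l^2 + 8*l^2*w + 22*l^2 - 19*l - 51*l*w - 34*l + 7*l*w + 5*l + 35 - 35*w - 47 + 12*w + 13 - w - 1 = 16*l^3 - 88*l^2 - 48*l + w*(8*l^2 - 44*l - 24)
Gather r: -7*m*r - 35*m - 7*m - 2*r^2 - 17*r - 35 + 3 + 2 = -42*m - 2*r^2 + r*(-7*m - 17) - 30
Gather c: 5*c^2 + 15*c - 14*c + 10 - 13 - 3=5*c^2 + c - 6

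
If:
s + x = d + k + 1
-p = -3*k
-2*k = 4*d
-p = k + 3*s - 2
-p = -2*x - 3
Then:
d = 11/4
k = -11/2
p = -33/2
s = 8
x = -39/4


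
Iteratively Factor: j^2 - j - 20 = (j - 5)*(j + 4)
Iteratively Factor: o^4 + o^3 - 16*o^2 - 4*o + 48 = (o - 2)*(o^3 + 3*o^2 - 10*o - 24) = (o - 3)*(o - 2)*(o^2 + 6*o + 8) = (o - 3)*(o - 2)*(o + 2)*(o + 4)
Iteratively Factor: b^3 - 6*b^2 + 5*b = (b - 1)*(b^2 - 5*b) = (b - 5)*(b - 1)*(b)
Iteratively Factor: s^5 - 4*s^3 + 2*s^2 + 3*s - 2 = (s - 1)*(s^4 + s^3 - 3*s^2 - s + 2) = (s - 1)^2*(s^3 + 2*s^2 - s - 2) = (s - 1)^2*(s + 1)*(s^2 + s - 2) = (s - 1)^3*(s + 1)*(s + 2)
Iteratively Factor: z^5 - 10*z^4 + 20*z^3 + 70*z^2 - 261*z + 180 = (z - 5)*(z^4 - 5*z^3 - 5*z^2 + 45*z - 36) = (z - 5)*(z - 4)*(z^3 - z^2 - 9*z + 9) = (z - 5)*(z - 4)*(z - 3)*(z^2 + 2*z - 3) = (z - 5)*(z - 4)*(z - 3)*(z - 1)*(z + 3)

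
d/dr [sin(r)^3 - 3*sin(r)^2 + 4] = 3*(sin(r) - 2)*sin(r)*cos(r)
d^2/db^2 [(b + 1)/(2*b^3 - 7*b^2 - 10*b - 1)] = 2*(12*b^2 - 54*b + 83)/(8*b^6 - 108*b^5 + 474*b^4 - 621*b^3 - 237*b^2 - 27*b - 1)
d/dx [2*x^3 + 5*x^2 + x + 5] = 6*x^2 + 10*x + 1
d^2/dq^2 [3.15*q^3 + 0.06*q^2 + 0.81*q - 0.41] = 18.9*q + 0.12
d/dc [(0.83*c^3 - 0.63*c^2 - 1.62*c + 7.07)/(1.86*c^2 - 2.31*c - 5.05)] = (1.5438*c^4 - 3.8346*c^3 - 8.106*c^2 - 19.9374*c + 24.5127)/(3.4596*c^4 - 8.5932*c^3 - 13.4499*c^2 + 23.331*c + 25.5025)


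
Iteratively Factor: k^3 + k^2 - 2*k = (k + 2)*(k^2 - k) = k*(k + 2)*(k - 1)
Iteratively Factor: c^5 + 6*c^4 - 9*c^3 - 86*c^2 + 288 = (c + 4)*(c^4 + 2*c^3 - 17*c^2 - 18*c + 72) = (c - 2)*(c + 4)*(c^3 + 4*c^2 - 9*c - 36) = (c - 3)*(c - 2)*(c + 4)*(c^2 + 7*c + 12) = (c - 3)*(c - 2)*(c + 4)^2*(c + 3)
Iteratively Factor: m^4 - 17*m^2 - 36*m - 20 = (m + 1)*(m^3 - m^2 - 16*m - 20) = (m + 1)*(m + 2)*(m^2 - 3*m - 10) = (m - 5)*(m + 1)*(m + 2)*(m + 2)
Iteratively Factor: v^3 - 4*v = (v - 2)*(v^2 + 2*v) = v*(v - 2)*(v + 2)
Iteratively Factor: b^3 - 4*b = (b - 2)*(b^2 + 2*b) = (b - 2)*(b + 2)*(b)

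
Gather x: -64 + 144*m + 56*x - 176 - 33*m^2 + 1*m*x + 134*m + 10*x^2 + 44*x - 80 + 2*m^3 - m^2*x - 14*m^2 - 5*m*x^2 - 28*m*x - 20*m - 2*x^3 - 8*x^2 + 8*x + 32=2*m^3 - 47*m^2 + 258*m - 2*x^3 + x^2*(2 - 5*m) + x*(-m^2 - 27*m + 108) - 288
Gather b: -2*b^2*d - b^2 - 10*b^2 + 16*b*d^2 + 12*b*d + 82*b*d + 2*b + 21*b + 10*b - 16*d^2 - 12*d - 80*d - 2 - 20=b^2*(-2*d - 11) + b*(16*d^2 + 94*d + 33) - 16*d^2 - 92*d - 22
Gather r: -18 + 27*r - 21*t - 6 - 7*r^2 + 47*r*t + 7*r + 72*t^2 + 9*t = -7*r^2 + r*(47*t + 34) + 72*t^2 - 12*t - 24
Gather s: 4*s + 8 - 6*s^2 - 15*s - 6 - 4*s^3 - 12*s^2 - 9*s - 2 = -4*s^3 - 18*s^2 - 20*s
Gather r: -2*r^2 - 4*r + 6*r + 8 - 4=-2*r^2 + 2*r + 4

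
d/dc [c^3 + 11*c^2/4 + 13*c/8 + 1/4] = 3*c^2 + 11*c/2 + 13/8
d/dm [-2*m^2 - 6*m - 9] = -4*m - 6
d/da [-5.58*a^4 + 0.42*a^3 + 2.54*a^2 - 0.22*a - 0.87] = -22.32*a^3 + 1.26*a^2 + 5.08*a - 0.22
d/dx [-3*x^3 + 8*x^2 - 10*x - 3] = -9*x^2 + 16*x - 10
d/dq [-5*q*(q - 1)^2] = 5*(1 - 3*q)*(q - 1)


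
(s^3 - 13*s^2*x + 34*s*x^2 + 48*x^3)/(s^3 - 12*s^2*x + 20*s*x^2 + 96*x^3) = (s + x)/(s + 2*x)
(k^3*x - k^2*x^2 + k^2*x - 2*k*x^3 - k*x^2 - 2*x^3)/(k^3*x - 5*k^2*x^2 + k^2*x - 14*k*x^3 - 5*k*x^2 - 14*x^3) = (-k^2 + k*x + 2*x^2)/(-k^2 + 5*k*x + 14*x^2)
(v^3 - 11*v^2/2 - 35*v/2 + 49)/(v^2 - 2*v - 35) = (v^2 + 3*v/2 - 7)/(v + 5)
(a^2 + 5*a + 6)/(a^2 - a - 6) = (a + 3)/(a - 3)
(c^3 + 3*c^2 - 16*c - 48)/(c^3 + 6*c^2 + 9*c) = (c^2 - 16)/(c*(c + 3))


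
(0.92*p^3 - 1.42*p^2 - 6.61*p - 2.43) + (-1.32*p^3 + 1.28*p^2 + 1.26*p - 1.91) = -0.4*p^3 - 0.14*p^2 - 5.35*p - 4.34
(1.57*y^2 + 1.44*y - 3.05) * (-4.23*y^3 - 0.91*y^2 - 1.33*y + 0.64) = -6.6411*y^5 - 7.5199*y^4 + 9.503*y^3 + 1.8651*y^2 + 4.9781*y - 1.952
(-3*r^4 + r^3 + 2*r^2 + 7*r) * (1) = -3*r^4 + r^3 + 2*r^2 + 7*r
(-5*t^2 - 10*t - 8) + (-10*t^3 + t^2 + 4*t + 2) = -10*t^3 - 4*t^2 - 6*t - 6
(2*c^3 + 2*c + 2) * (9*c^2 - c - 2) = 18*c^5 - 2*c^4 + 14*c^3 + 16*c^2 - 6*c - 4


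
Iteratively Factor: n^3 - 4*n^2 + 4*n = (n - 2)*(n^2 - 2*n) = n*(n - 2)*(n - 2)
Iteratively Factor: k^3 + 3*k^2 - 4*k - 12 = (k + 3)*(k^2 - 4) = (k - 2)*(k + 3)*(k + 2)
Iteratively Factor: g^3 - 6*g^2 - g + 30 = (g + 2)*(g^2 - 8*g + 15) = (g - 3)*(g + 2)*(g - 5)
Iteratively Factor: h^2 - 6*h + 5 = (h - 1)*(h - 5)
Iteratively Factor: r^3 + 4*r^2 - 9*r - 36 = (r - 3)*(r^2 + 7*r + 12) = (r - 3)*(r + 3)*(r + 4)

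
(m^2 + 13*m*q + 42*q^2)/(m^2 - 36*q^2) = (-m - 7*q)/(-m + 6*q)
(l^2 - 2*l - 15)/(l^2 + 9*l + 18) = (l - 5)/(l + 6)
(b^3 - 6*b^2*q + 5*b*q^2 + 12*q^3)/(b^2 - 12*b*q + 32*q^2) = (-b^2 + 2*b*q + 3*q^2)/(-b + 8*q)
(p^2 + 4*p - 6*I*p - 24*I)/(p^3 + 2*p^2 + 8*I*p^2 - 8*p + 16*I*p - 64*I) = (p - 6*I)/(p^2 + p*(-2 + 8*I) - 16*I)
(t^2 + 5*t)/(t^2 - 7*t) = (t + 5)/(t - 7)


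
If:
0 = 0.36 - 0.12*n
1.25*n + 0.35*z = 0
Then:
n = 3.00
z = -10.71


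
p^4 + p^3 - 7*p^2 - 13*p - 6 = (p - 3)*(p + 1)^2*(p + 2)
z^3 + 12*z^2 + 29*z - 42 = (z - 1)*(z + 6)*(z + 7)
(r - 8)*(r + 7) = r^2 - r - 56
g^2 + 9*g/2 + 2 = (g + 1/2)*(g + 4)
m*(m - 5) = m^2 - 5*m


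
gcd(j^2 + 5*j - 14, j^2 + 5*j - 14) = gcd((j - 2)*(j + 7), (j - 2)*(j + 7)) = j^2 + 5*j - 14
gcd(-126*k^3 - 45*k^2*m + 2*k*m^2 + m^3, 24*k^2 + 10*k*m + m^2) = 6*k + m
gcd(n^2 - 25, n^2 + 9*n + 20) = n + 5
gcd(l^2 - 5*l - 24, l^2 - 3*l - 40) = l - 8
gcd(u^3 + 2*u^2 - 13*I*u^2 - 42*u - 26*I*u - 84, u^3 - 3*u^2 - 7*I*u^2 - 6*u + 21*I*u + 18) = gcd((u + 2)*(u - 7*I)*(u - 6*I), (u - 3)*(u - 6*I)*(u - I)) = u - 6*I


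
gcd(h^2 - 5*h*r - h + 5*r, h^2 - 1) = h - 1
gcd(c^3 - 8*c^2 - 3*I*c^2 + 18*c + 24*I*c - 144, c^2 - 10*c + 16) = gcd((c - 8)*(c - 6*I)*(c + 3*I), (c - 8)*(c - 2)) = c - 8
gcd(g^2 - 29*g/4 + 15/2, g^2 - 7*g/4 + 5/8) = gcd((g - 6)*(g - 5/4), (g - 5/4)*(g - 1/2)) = g - 5/4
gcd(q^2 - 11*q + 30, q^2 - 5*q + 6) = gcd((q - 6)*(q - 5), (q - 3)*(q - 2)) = 1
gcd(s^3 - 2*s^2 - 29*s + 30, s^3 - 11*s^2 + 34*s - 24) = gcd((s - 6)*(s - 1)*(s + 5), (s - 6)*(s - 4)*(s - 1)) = s^2 - 7*s + 6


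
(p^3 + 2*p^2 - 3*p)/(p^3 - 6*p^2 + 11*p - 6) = p*(p + 3)/(p^2 - 5*p + 6)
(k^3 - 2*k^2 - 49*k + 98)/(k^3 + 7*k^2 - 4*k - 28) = (k - 7)/(k + 2)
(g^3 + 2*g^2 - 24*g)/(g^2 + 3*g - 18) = g*(g - 4)/(g - 3)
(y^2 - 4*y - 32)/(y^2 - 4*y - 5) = (-y^2 + 4*y + 32)/(-y^2 + 4*y + 5)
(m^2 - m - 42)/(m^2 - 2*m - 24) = (-m^2 + m + 42)/(-m^2 + 2*m + 24)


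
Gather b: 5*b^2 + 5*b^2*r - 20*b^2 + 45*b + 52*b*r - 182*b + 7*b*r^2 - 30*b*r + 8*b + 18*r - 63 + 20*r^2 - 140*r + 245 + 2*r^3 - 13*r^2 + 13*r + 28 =b^2*(5*r - 15) + b*(7*r^2 + 22*r - 129) + 2*r^3 + 7*r^2 - 109*r + 210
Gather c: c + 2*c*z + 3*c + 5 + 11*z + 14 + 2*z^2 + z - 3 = c*(2*z + 4) + 2*z^2 + 12*z + 16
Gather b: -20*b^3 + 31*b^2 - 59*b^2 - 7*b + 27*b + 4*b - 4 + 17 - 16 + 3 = -20*b^3 - 28*b^2 + 24*b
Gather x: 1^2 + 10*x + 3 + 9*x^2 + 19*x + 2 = 9*x^2 + 29*x + 6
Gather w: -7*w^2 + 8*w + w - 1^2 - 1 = -7*w^2 + 9*w - 2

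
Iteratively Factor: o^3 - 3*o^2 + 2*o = (o - 1)*(o^2 - 2*o) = (o - 2)*(o - 1)*(o)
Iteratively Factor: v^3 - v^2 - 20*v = (v + 4)*(v^2 - 5*v) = (v - 5)*(v + 4)*(v)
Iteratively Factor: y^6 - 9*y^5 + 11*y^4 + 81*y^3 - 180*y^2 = (y)*(y^5 - 9*y^4 + 11*y^3 + 81*y^2 - 180*y) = y*(y - 3)*(y^4 - 6*y^3 - 7*y^2 + 60*y) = y*(y - 4)*(y - 3)*(y^3 - 2*y^2 - 15*y) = y*(y - 4)*(y - 3)*(y + 3)*(y^2 - 5*y) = y^2*(y - 4)*(y - 3)*(y + 3)*(y - 5)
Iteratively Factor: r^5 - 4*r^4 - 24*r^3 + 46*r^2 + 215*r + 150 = (r + 3)*(r^4 - 7*r^3 - 3*r^2 + 55*r + 50) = (r - 5)*(r + 3)*(r^3 - 2*r^2 - 13*r - 10) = (r - 5)^2*(r + 3)*(r^2 + 3*r + 2) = (r - 5)^2*(r + 2)*(r + 3)*(r + 1)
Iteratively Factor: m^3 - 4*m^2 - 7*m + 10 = (m - 5)*(m^2 + m - 2) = (m - 5)*(m - 1)*(m + 2)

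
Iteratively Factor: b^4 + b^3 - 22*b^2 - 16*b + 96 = (b + 3)*(b^3 - 2*b^2 - 16*b + 32) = (b + 3)*(b + 4)*(b^2 - 6*b + 8) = (b - 4)*(b + 3)*(b + 4)*(b - 2)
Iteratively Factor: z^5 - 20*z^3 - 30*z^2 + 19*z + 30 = (z - 1)*(z^4 + z^3 - 19*z^2 - 49*z - 30) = (z - 1)*(z + 3)*(z^3 - 2*z^2 - 13*z - 10) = (z - 5)*(z - 1)*(z + 3)*(z^2 + 3*z + 2) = (z - 5)*(z - 1)*(z + 1)*(z + 3)*(z + 2)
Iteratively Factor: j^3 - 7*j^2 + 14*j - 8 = (j - 4)*(j^2 - 3*j + 2) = (j - 4)*(j - 2)*(j - 1)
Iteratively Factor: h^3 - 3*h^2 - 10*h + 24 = (h + 3)*(h^2 - 6*h + 8) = (h - 4)*(h + 3)*(h - 2)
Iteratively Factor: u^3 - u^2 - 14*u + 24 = (u - 2)*(u^2 + u - 12) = (u - 3)*(u - 2)*(u + 4)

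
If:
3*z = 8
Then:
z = 8/3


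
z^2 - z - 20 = (z - 5)*(z + 4)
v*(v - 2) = v^2 - 2*v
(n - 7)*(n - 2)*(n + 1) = n^3 - 8*n^2 + 5*n + 14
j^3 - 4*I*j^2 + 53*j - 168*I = (j - 8*I)*(j - 3*I)*(j + 7*I)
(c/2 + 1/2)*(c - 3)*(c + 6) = c^3/2 + 2*c^2 - 15*c/2 - 9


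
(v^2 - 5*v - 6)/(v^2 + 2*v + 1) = (v - 6)/(v + 1)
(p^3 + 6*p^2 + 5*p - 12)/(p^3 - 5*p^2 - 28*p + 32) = (p + 3)/(p - 8)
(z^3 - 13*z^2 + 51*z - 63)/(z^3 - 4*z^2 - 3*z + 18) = (z - 7)/(z + 2)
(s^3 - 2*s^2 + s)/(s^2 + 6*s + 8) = s*(s^2 - 2*s + 1)/(s^2 + 6*s + 8)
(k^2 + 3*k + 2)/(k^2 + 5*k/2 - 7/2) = 2*(k^2 + 3*k + 2)/(2*k^2 + 5*k - 7)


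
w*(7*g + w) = 7*g*w + w^2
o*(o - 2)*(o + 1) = o^3 - o^2 - 2*o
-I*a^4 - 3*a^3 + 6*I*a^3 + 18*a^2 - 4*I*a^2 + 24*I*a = a*(a - 6)*(a - 4*I)*(-I*a + 1)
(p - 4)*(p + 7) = p^2 + 3*p - 28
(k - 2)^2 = k^2 - 4*k + 4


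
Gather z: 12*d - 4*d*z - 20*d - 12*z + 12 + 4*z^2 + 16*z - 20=-8*d + 4*z^2 + z*(4 - 4*d) - 8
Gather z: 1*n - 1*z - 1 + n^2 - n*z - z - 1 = n^2 + n + z*(-n - 2) - 2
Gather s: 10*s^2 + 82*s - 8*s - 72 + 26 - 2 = 10*s^2 + 74*s - 48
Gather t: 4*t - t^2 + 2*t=-t^2 + 6*t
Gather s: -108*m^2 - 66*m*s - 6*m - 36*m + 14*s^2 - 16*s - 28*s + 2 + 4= -108*m^2 - 42*m + 14*s^2 + s*(-66*m - 44) + 6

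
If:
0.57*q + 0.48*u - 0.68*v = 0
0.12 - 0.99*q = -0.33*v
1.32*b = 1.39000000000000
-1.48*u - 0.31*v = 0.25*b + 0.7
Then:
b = 1.05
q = -0.02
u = -0.56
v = -0.41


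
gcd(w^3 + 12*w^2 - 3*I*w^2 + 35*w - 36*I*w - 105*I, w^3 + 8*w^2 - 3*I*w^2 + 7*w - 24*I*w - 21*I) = w^2 + w*(7 - 3*I) - 21*I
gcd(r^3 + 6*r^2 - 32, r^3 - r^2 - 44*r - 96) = r + 4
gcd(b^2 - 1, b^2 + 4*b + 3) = b + 1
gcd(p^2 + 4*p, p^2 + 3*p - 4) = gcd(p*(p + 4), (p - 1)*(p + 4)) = p + 4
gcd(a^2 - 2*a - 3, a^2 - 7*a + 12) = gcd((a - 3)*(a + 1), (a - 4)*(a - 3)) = a - 3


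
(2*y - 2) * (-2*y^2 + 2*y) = -4*y^3 + 8*y^2 - 4*y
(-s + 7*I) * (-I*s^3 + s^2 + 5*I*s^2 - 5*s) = I*s^4 + 6*s^3 - 5*I*s^3 - 30*s^2 + 7*I*s^2 - 35*I*s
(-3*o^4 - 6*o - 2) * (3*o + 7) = -9*o^5 - 21*o^4 - 18*o^2 - 48*o - 14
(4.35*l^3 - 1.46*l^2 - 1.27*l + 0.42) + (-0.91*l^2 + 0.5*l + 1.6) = 4.35*l^3 - 2.37*l^2 - 0.77*l + 2.02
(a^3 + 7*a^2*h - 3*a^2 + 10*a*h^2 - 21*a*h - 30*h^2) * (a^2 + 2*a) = a^5 + 7*a^4*h - a^4 + 10*a^3*h^2 - 7*a^3*h - 6*a^3 - 10*a^2*h^2 - 42*a^2*h - 60*a*h^2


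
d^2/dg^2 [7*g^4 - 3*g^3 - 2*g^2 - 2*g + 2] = 84*g^2 - 18*g - 4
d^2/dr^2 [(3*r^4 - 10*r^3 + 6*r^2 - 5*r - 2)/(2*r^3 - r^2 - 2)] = 2*(7*r^6 - 24*r^5 - 240*r^4 + 215*r^3 - 90*r^2 - 114*r + 28)/(8*r^9 - 12*r^8 + 6*r^7 - 25*r^6 + 24*r^5 - 6*r^4 + 24*r^3 - 12*r^2 - 8)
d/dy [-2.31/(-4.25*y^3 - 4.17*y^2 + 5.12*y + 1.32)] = (-29.4525*y^2 - 19.2654*y + 11.8272)/(4.25*y^3 + 4.17*y^2 - 5.12*y - 1.32)^2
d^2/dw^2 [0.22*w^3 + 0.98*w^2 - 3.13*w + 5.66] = 1.32*w + 1.96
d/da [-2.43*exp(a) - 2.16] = -2.43*exp(a)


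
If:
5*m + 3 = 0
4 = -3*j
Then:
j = -4/3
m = -3/5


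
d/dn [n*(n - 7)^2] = (n - 7)*(3*n - 7)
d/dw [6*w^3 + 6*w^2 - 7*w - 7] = 18*w^2 + 12*w - 7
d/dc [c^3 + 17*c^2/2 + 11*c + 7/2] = 3*c^2 + 17*c + 11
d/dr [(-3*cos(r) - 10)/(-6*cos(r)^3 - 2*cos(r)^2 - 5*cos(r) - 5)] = 4*(36*cos(r)^3 + 186*cos(r)^2 + 40*cos(r) + 35)*sin(r)/(-4*sin(r)^2 + 19*cos(r) + 3*cos(3*r) + 14)^2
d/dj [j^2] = 2*j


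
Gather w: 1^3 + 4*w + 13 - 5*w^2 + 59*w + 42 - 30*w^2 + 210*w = -35*w^2 + 273*w + 56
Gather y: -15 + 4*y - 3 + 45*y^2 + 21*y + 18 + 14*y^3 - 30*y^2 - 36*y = 14*y^3 + 15*y^2 - 11*y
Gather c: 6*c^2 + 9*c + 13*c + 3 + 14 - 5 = 6*c^2 + 22*c + 12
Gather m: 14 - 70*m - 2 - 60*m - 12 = -130*m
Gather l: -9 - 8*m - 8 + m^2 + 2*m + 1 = m^2 - 6*m - 16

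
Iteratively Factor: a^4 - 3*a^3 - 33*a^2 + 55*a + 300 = (a + 4)*(a^3 - 7*a^2 - 5*a + 75) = (a + 3)*(a + 4)*(a^2 - 10*a + 25) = (a - 5)*(a + 3)*(a + 4)*(a - 5)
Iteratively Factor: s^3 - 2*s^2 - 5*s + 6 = (s - 3)*(s^2 + s - 2) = (s - 3)*(s - 1)*(s + 2)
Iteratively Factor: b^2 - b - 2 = (b + 1)*(b - 2)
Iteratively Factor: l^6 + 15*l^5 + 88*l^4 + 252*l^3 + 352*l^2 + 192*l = (l + 2)*(l^5 + 13*l^4 + 62*l^3 + 128*l^2 + 96*l) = (l + 2)^2*(l^4 + 11*l^3 + 40*l^2 + 48*l) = (l + 2)^2*(l + 4)*(l^3 + 7*l^2 + 12*l) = (l + 2)^2*(l + 4)^2*(l^2 + 3*l) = (l + 2)^2*(l + 3)*(l + 4)^2*(l)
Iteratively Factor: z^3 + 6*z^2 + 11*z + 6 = (z + 3)*(z^2 + 3*z + 2) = (z + 2)*(z + 3)*(z + 1)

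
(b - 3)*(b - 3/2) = b^2 - 9*b/2 + 9/2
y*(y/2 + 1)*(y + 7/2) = y^3/2 + 11*y^2/4 + 7*y/2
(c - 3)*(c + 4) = c^2 + c - 12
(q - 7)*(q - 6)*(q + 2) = q^3 - 11*q^2 + 16*q + 84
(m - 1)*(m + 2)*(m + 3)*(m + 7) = m^4 + 11*m^3 + 29*m^2 + m - 42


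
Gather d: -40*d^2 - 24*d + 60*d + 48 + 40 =-40*d^2 + 36*d + 88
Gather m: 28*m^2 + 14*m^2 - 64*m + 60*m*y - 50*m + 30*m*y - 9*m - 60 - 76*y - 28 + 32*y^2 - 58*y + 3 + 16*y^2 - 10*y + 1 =42*m^2 + m*(90*y - 123) + 48*y^2 - 144*y - 84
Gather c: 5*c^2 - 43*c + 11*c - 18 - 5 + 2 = 5*c^2 - 32*c - 21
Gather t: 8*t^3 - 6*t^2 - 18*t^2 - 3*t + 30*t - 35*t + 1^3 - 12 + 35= 8*t^3 - 24*t^2 - 8*t + 24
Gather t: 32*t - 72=32*t - 72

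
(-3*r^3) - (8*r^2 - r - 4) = -3*r^3 - 8*r^2 + r + 4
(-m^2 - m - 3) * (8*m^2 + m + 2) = -8*m^4 - 9*m^3 - 27*m^2 - 5*m - 6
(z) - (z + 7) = -7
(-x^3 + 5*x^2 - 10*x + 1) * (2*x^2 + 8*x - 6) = -2*x^5 + 2*x^4 + 26*x^3 - 108*x^2 + 68*x - 6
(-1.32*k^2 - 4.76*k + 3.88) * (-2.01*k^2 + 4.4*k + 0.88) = 2.6532*k^4 + 3.7596*k^3 - 29.9044*k^2 + 12.8832*k + 3.4144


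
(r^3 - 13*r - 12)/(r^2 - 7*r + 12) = (r^2 + 4*r + 3)/(r - 3)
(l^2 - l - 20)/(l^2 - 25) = (l + 4)/(l + 5)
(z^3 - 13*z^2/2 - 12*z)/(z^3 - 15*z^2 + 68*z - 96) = z*(2*z + 3)/(2*(z^2 - 7*z + 12))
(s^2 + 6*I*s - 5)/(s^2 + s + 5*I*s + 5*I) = (s + I)/(s + 1)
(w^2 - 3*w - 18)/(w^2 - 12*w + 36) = (w + 3)/(w - 6)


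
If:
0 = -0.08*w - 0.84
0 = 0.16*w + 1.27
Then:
No Solution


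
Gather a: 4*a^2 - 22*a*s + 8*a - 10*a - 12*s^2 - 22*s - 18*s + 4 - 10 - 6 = 4*a^2 + a*(-22*s - 2) - 12*s^2 - 40*s - 12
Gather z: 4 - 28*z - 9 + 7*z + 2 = -21*z - 3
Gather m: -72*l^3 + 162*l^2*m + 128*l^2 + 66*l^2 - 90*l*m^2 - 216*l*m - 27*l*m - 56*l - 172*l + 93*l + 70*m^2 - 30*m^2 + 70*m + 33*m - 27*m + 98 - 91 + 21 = -72*l^3 + 194*l^2 - 135*l + m^2*(40 - 90*l) + m*(162*l^2 - 243*l + 76) + 28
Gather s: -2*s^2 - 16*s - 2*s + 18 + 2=-2*s^2 - 18*s + 20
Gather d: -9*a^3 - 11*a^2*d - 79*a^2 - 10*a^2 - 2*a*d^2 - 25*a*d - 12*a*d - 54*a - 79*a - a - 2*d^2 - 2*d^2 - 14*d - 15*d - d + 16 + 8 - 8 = -9*a^3 - 89*a^2 - 134*a + d^2*(-2*a - 4) + d*(-11*a^2 - 37*a - 30) + 16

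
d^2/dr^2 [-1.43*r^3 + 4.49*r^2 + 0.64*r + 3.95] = 8.98 - 8.58*r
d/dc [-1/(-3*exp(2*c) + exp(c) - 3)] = (1 - 6*exp(c))*exp(c)/(3*exp(2*c) - exp(c) + 3)^2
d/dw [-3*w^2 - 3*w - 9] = -6*w - 3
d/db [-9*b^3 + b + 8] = 1 - 27*b^2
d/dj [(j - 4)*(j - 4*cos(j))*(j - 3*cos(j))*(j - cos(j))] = (j - 4)*(j - 4*cos(j))*(j - 3*cos(j))*(sin(j) + 1) + (j - 4)*(j - 4*cos(j))*(j - cos(j))*(3*sin(j) + 1) + (j - 4)*(j - 3*cos(j))*(j - cos(j))*(4*sin(j) + 1) + (j - 4*cos(j))*(j - 3*cos(j))*(j - cos(j))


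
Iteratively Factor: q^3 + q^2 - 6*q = (q - 2)*(q^2 + 3*q) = (q - 2)*(q + 3)*(q)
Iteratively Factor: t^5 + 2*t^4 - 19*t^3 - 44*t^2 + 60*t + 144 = (t + 2)*(t^4 - 19*t^2 - 6*t + 72) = (t + 2)*(t + 3)*(t^3 - 3*t^2 - 10*t + 24) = (t + 2)*(t + 3)^2*(t^2 - 6*t + 8) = (t - 4)*(t + 2)*(t + 3)^2*(t - 2)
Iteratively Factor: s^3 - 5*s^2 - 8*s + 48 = (s - 4)*(s^2 - s - 12) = (s - 4)^2*(s + 3)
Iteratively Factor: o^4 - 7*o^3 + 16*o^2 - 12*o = (o - 3)*(o^3 - 4*o^2 + 4*o) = (o - 3)*(o - 2)*(o^2 - 2*o) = o*(o - 3)*(o - 2)*(o - 2)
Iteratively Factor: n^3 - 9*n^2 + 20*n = (n - 5)*(n^2 - 4*n) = (n - 5)*(n - 4)*(n)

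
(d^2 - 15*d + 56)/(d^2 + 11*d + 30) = (d^2 - 15*d + 56)/(d^2 + 11*d + 30)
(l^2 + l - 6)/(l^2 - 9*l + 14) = (l + 3)/(l - 7)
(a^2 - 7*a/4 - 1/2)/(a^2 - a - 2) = (a + 1/4)/(a + 1)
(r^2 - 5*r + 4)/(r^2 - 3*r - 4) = (r - 1)/(r + 1)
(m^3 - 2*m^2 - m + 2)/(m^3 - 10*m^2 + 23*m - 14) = (m + 1)/(m - 7)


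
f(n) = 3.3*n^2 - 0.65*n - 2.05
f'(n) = 6.6*n - 0.65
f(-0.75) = 0.29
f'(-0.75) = -5.60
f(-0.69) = -0.03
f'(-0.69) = -5.20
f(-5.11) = 87.44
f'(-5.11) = -34.38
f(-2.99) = 29.40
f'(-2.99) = -20.38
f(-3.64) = 44.04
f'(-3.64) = -24.67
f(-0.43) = -1.16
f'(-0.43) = -3.49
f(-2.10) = 13.87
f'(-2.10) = -14.51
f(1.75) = 6.92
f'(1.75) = 10.90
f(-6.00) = 120.65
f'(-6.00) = -40.25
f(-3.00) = 29.60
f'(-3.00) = -20.45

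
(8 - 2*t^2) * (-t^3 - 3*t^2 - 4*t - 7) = 2*t^5 + 6*t^4 - 10*t^2 - 32*t - 56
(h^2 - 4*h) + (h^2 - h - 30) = 2*h^2 - 5*h - 30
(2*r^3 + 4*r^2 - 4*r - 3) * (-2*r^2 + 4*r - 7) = -4*r^5 + 10*r^3 - 38*r^2 + 16*r + 21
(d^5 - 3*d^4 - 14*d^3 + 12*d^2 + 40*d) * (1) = d^5 - 3*d^4 - 14*d^3 + 12*d^2 + 40*d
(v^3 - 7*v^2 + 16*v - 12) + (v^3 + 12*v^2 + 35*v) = 2*v^3 + 5*v^2 + 51*v - 12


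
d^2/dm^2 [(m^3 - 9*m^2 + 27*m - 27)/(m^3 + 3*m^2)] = 6*(-4*m^4 + 27*m^3 + 27*m^2 - 135*m - 243)/(m^4*(m^3 + 9*m^2 + 27*m + 27))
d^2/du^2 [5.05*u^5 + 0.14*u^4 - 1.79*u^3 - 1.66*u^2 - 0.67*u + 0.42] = 101.0*u^3 + 1.68*u^2 - 10.74*u - 3.32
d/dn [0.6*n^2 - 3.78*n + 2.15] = 1.2*n - 3.78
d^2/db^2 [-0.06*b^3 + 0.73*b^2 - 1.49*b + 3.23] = 1.46 - 0.36*b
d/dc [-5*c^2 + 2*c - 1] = 2 - 10*c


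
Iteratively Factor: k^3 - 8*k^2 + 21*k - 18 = (k - 3)*(k^2 - 5*k + 6) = (k - 3)^2*(k - 2)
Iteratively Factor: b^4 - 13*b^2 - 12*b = (b)*(b^3 - 13*b - 12) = b*(b - 4)*(b^2 + 4*b + 3) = b*(b - 4)*(b + 1)*(b + 3)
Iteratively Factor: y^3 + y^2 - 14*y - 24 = (y + 2)*(y^2 - y - 12) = (y + 2)*(y + 3)*(y - 4)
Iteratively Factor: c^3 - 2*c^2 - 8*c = (c + 2)*(c^2 - 4*c) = (c - 4)*(c + 2)*(c)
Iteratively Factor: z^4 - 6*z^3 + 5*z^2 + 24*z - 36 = (z + 2)*(z^3 - 8*z^2 + 21*z - 18) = (z - 3)*(z + 2)*(z^2 - 5*z + 6) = (z - 3)^2*(z + 2)*(z - 2)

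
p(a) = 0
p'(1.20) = 0.00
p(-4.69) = 0.00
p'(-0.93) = 0.00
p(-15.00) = 0.00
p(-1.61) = 0.00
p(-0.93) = 0.00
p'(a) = 0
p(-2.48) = 0.00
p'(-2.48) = 0.00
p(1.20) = 0.00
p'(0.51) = 0.00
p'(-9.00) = 0.00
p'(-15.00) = 0.00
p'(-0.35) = 0.00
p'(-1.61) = 0.00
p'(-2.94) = 0.00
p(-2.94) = 0.00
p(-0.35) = 0.00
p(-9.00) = 0.00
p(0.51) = 0.00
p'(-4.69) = 0.00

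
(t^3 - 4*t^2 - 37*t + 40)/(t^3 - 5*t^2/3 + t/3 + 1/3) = 3*(t^2 - 3*t - 40)/(3*t^2 - 2*t - 1)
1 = 1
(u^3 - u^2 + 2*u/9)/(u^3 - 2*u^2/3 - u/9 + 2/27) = 3*u/(3*u + 1)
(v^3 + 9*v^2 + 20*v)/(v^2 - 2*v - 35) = v*(v + 4)/(v - 7)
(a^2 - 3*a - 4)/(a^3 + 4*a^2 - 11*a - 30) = (a^2 - 3*a - 4)/(a^3 + 4*a^2 - 11*a - 30)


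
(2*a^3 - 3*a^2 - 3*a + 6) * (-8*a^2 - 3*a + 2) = -16*a^5 + 18*a^4 + 37*a^3 - 45*a^2 - 24*a + 12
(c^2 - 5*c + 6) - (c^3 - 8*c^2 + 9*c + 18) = -c^3 + 9*c^2 - 14*c - 12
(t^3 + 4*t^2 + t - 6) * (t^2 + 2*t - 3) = t^5 + 6*t^4 + 6*t^3 - 16*t^2 - 15*t + 18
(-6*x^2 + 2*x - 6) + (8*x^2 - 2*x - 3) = 2*x^2 - 9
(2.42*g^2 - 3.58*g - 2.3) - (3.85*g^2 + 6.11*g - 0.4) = -1.43*g^2 - 9.69*g - 1.9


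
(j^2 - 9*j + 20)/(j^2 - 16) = (j - 5)/(j + 4)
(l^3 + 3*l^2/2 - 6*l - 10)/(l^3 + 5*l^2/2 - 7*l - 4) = (2*l^3 + 3*l^2 - 12*l - 20)/(2*l^3 + 5*l^2 - 14*l - 8)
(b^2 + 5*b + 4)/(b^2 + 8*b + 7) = (b + 4)/(b + 7)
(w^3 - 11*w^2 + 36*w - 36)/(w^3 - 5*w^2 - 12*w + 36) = (w - 3)/(w + 3)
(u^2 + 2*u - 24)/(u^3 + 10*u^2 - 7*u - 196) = (u + 6)/(u^2 + 14*u + 49)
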